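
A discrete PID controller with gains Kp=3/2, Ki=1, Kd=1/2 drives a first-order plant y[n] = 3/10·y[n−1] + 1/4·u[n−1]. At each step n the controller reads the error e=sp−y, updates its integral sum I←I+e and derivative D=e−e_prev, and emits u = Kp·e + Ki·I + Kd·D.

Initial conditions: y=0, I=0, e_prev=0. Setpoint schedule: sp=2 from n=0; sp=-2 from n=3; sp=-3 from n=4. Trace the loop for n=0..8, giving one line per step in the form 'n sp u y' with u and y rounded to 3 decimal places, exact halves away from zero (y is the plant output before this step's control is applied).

0 2 6.000 0.000
1 2 2.500 1.500
2 2 5.025 1.075
3 -2 -7.774 1.579
4 -3 -2.955 -1.470
5 -3 -6.380 -1.180
6 -3 -5.748 -1.949
7 -3 -6.965 -2.022
8 -3 -7.001 -2.348

(exact arithmetic carried between steps; '≈' marks a value shown rounded to 6 d.p. or computed from one; I and e_prev carry over from the previous line; the table rounds u and y to 3 d.p., halves away from zero)
n=0: y=0, sp=2, e=sp−y=2; I=2, D=e−e_prev=2; u=3/2·2+1·2+1/2·2=6; next y=3/10·0+1/4·6=1.5
n=1: y=1.5, sp=2, e=sp−y=0.5; I=2.5, D=e−e_prev=-1.5; u=3/2·0.5+1·2.5+1/2·(-1.5)=2.5; next y=3/10·1.5+1/4·2.5=1.075
n=2: y=1.075, sp=2, e=sp−y=0.925; I=3.425, D=e−e_prev=0.425; u=3/2·0.925+1·3.425+1/2·0.425=5.025; next y=3/10·1.075+1/4·5.025=1.57875
n=3: y=1.57875, sp=-2, e=sp−y=-3.57875; I=-0.15375, D=e−e_prev=-4.50375; u=3/2·(-3.57875)+1·(-0.15375)+1/2·(-4.50375)=-7.77375; next y=3/10·1.57875+1/4·(-7.77375)≈-1.469813
n=4: y≈-1.469813, sp=-3, e=sp−y≈-1.530188; I≈-1.683938, D=e−e_prev≈2.048563; u=3/2·(-1.530188)+1·(-1.683938)+1/2·2.048563≈-2.954938; next y=3/10·(-1.469813)+1/4·(-2.954938)≈-1.179678
n=5: y≈-1.179678, sp=-3, e=sp−y≈-1.820322; I≈-3.504259, D=e−e_prev≈-0.290134; u=3/2·(-1.820322)+1·(-3.504259)+1/2·(-0.290134)≈-6.379809; next y=3/10·(-1.179678)+1/4·(-6.379809)≈-1.948856
n=6: y≈-1.948856, sp=-3, e=sp−y≈-1.051144; I≈-4.555404, D=e−e_prev≈0.769178; u=3/2·(-1.051144)+1·(-4.555404)+1/2·0.769178≈-5.747531; next y=3/10·(-1.948856)+1/4·(-5.747531)≈-2.021540
n=7: y≈-2.021540, sp=-3, e=sp−y≈-0.978460; I≈-5.533864, D=e−e_prev≈0.072684; u=3/2·(-0.978460)+1·(-5.533864)+1/2·0.072684≈-6.965213; next y=3/10·(-2.021540)+1/4·(-6.965213)≈-2.347765
n=8: y≈-2.347765, sp=-3, e=sp−y≈-0.652235; I≈-6.186099, D=e−e_prev≈0.326226; u=3/2·(-0.652235)+1·(-6.186099)+1/2·0.326226≈-7.001339; next y=3/10·(-2.347765)+1/4·(-7.001339)≈-2.454664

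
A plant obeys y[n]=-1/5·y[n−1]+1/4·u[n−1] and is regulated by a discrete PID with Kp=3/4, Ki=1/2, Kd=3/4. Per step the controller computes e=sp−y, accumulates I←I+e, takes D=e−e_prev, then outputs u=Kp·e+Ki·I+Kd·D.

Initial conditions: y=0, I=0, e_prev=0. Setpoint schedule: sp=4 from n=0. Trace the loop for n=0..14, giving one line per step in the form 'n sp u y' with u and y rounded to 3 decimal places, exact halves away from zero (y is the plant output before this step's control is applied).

(exact arithmetic carried between steps; '≈' marks a value shown rounded to 6 d.p. or computed from one; I and e_prev carry over from the previous line; the table rounds u and y to 3 d.p., halves away from zero)
n=0: y=0, sp=4, e=sp−y=4; I=4, D=e−e_prev=4; u=3/4·4+1/2·4+3/4·4=8; next y=-1/5·0+1/4·8=2
n=1: y=2, sp=4, e=sp−y=2; I=6, D=e−e_prev=-2; u=3/4·2+1/2·6+3/4·(-2)=3; next y=-1/5·2+1/4·3=0.35
n=2: y=0.35, sp=4, e=sp−y=3.65; I=9.65, D=e−e_prev=1.65; u=3/4·3.65+1/2·9.65+3/4·1.65=8.8; next y=-1/5·0.35+1/4·8.8=2.13
n=3: y=2.13, sp=4, e=sp−y=1.87; I=11.52, D=e−e_prev=-1.78; u=3/4·1.87+1/2·11.52+3/4·(-1.78)=5.8275; next y=-1/5·2.13+1/4·5.8275=1.030875
n=4: y=1.030875, sp=4, e=sp−y=2.969125; I=14.489125, D=e−e_prev=1.099125; u=3/4·2.969125+1/2·14.489125+3/4·1.099125=10.29575; next y=-1/5·1.030875+1/4·10.29575≈2.367763
n=5: y≈2.367763, sp=4, e=sp−y≈1.632238; I≈16.121363, D=e−e_prev≈-1.336888; u=3/4·1.632238+1/2·16.121363+3/4·(-1.336888)≈8.282194; next y=-1/5·2.367763+1/4·8.282194≈1.596996
n=6: y≈1.596996, sp=4, e=sp−y≈2.403004; I≈18.524367, D=e−e_prev≈0.770767; u=3/4·2.403004+1/2·18.524367+3/4·0.770767≈11.642511; next y=-1/5·1.596996+1/4·11.642511≈2.591229
n=7: y≈2.591229, sp=4, e=sp−y≈1.408771; I≈19.933138, D=e−e_prev≈-0.994233; u=3/4·1.408771+1/2·19.933138+3/4·(-0.994233)≈10.277473; next y=-1/5·2.591229+1/4·10.277473≈2.051123
n=8: y≈2.051123, sp=4, e=sp−y≈1.948877; I≈21.882015, D=e−e_prev≈0.540106; u=3/4·1.948877+1/2·21.882015+3/4·0.540106≈12.807745; next y=-1/5·2.051123+1/4·12.807745≈2.791712
n=9: y≈2.791712, sp=4, e=sp−y≈1.208288; I≈23.090304, D=e−e_prev≈-0.740589; u=3/4·1.208288+1/2·23.090304+3/4·(-0.740589)≈11.895926; next y=-1/5·2.791712+1/4·11.895926≈2.415639
n=10: y≈2.415639, sp=4, e=sp−y≈1.584361; I≈24.674664, D=e−e_prev≈0.376073; u=3/4·1.584361+1/2·24.674664+3/4·0.376073≈13.807657; next y=-1/5·2.415639+1/4·13.807657≈2.968787
n=11: y≈2.968787, sp=4, e=sp−y≈1.031213; I≈25.705878, D=e−e_prev≈-0.553147; u=3/4·1.031213+1/2·25.705878+3/4·(-0.553147)≈13.211488; next y=-1/5·2.968787+1/4·13.211488≈2.709115
n=12: y≈2.709115, sp=4, e=sp−y≈1.290885; I≈26.996763, D=e−e_prev≈0.259672; u=3/4·1.290885+1/2·26.996763+3/4·0.259672≈14.661299; next y=-1/5·2.709115+1/4·14.661299≈3.123502
n=13: y≈3.123502, sp=4, e=sp−y≈0.876498; I≈27.873261, D=e−e_prev≈-0.414387; u=3/4·0.876498+1/2·27.873261+3/4·(-0.414387)≈14.283214; next y=-1/5·3.123502+1/4·14.283214≈2.946103
n=14: y≈2.946103, sp=4, e=sp−y≈1.053897; I≈28.927158, D=e−e_prev≈0.177399; u=3/4·1.053897+1/2·28.927158+3/4·0.177399≈15.387051; next y=-1/5·2.946103+1/4·15.387051≈3.257542

0 4 8.000 0.000
1 4 3.000 2.000
2 4 8.800 0.350
3 4 5.828 2.130
4 4 10.296 1.031
5 4 8.282 2.368
6 4 11.643 1.597
7 4 10.277 2.591
8 4 12.808 2.051
9 4 11.896 2.792
10 4 13.808 2.416
11 4 13.211 2.969
12 4 14.661 2.709
13 4 14.283 3.124
14 4 15.387 2.946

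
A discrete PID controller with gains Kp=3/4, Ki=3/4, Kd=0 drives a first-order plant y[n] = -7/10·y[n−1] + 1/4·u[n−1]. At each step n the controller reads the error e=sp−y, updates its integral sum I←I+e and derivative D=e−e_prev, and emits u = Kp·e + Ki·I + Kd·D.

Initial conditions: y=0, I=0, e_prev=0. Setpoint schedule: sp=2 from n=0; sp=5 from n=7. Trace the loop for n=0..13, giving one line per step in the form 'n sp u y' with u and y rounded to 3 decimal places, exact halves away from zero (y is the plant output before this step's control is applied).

0 2 3.000 0.000
1 2 3.375 0.750
2 2 4.959 0.319
3 2 5.173 1.017
4 2 6.563 0.582
5 2 6.649 1.234
6 2 7.876 0.799
7 5 12.360 1.410
8 5 14.013 2.103
9 5 16.294 2.031
10 5 17.590 2.652
11 5 19.517 2.541
12 5 20.522 3.100
13 5 22.157 2.960

(exact arithmetic carried between steps; '≈' marks a value shown rounded to 6 d.p. or computed from one; I and e_prev carry over from the previous line; the table rounds u and y to 3 d.p., halves away from zero)
n=0: y=0, sp=2, e=sp−y=2; I=2, D=e−e_prev=2; u=3/4·2+3/4·2+0·2=3; next y=-7/10·0+1/4·3=0.75
n=1: y=0.75, sp=2, e=sp−y=1.25; I=3.25, D=e−e_prev=-0.75; u=3/4·1.25+3/4·3.25+0·(-0.75)=3.375; next y=-7/10·0.75+1/4·3.375=0.31875
n=2: y=0.31875, sp=2, e=sp−y=1.68125; I=4.93125, D=e−e_prev=0.43125; u=3/4·1.68125+3/4·4.93125+0·0.43125=4.959375; next y=-7/10·0.31875+1/4·4.959375≈1.016719
n=3: y≈1.016719, sp=2, e=sp−y≈0.983281; I≈5.914531, D=e−e_prev≈-0.697969; u=3/4·0.983281+3/4·5.914531+0·(-0.697969)≈5.173359; next y=-7/10·1.016719+1/4·5.173359≈0.581637
n=4: y≈0.581637, sp=2, e=sp−y≈1.418363; I≈7.332895, D=e−e_prev≈0.435082; u=3/4·1.418363+3/4·7.332895+0·0.435082≈6.563443; next y=-7/10·0.581637+1/4·6.563443≈1.233715
n=5: y≈1.233715, sp=2, e=sp−y≈0.766285; I≈8.099179, D=e−e_prev≈-0.652078; u=3/4·0.766285+3/4·8.099179+0·(-0.652078)≈6.649098; next y=-7/10·1.233715+1/4·6.649098≈0.798674
n=6: y≈0.798674, sp=2, e=sp−y≈1.201326; I≈9.300505, D=e−e_prev≈0.435041; u=3/4·1.201326+3/4·9.300505+0·0.435041≈7.876374; next y=-7/10·0.798674+1/4·7.876374≈1.410022
n=7: y≈1.410022, sp=5, e=sp−y≈3.589978; I≈12.890484, D=e−e_prev≈2.388652; u=3/4·3.589978+3/4·12.890484+0·2.388652≈12.360347; next y=-7/10·1.410022+1/4·12.360347≈2.103072
n=8: y≈2.103072, sp=5, e=sp−y≈2.896928; I≈15.787412, D=e−e_prev≈-0.693050; u=3/4·2.896928+3/4·15.787412+0·(-0.693050)≈14.013256; next y=-7/10·2.103072+1/4·14.013256≈2.031164
n=9: y≈2.031164, sp=5, e=sp−y≈2.968836; I≈18.756248, D=e−e_prev≈0.071908; u=3/4·2.968836+3/4·18.756248+0·0.071908≈16.293813; next y=-7/10·2.031164+1/4·16.293813≈2.651639
n=10: y≈2.651639, sp=5, e=sp−y≈2.348361; I≈21.104610, D=e−e_prev≈-0.620475; u=3/4·2.348361+3/4·21.104610+0·(-0.620475)≈17.589728; next y=-7/10·2.651639+1/4·17.589728≈2.541285
n=11: y≈2.541285, sp=5, e=sp−y≈2.458715; I≈23.563325, D=e−e_prev≈0.110354; u=3/4·2.458715+3/4·23.563325+0·0.110354≈19.516530; next y=-7/10·2.541285+1/4·19.516530≈3.100233
n=12: y≈3.100233, sp=5, e=sp−y≈1.899767; I≈25.463092, D=e−e_prev≈-0.558948; u=3/4·1.899767+3/4·25.463092+0·(-0.558948)≈20.522144; next y=-7/10·3.100233+1/4·20.522144≈2.960373
n=13: y≈2.960373, sp=5, e=sp−y≈2.039627; I≈27.502719, D=e−e_prev≈0.139860; u=3/4·2.039627+3/4·27.502719+0·0.139860≈22.156759; next y=-7/10·2.960373+1/4·22.156759≈3.466929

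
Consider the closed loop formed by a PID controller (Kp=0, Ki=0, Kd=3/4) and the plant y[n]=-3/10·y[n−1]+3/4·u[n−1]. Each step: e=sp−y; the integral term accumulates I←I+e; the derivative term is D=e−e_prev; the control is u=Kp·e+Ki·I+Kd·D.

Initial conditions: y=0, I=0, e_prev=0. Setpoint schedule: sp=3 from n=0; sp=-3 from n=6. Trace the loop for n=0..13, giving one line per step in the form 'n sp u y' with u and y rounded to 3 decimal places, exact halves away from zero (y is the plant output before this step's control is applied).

0 3 2.250 0.000
1 3 -1.266 1.688
2 3 2.357 -1.455
3 3 -2.745 2.205
4 3 3.694 -2.720
5 3 -4.730 3.586
6 -3 1.657 -4.623
7 -3 -5.440 2.630
8 -3 5.624 -4.869
9 -3 -7.910 5.678
10 -3 9.986 -7.636
11 -3 -13.062 9.780
12 -3 16.883 -12.731
13 -3 -21.910 16.482

(exact arithmetic carried between steps; '≈' marks a value shown rounded to 6 d.p. or computed from one; I and e_prev carry over from the previous line; the table rounds u and y to 3 d.p., halves away from zero)
n=0: y=0, sp=3, e=sp−y=3; I=3, D=e−e_prev=3; u=0·3+0·3+3/4·3=2.25; next y=-3/10·0+3/4·2.25=1.6875
n=1: y=1.6875, sp=3, e=sp−y=1.3125; I=4.3125, D=e−e_prev=-1.6875; u=0·1.3125+0·4.3125+3/4·(-1.6875)=-1.265625; next y=-3/10·1.6875+3/4·(-1.265625)≈-1.455469
n=2: y≈-1.455469, sp=3, e=sp−y≈4.455469; I≈8.767969, D=e−e_prev≈3.142969; u=0·4.455469+0·8.767969+3/4·3.142969≈2.357227; next y=-3/10·(-1.455469)+3/4·2.357227≈2.204561
n=3: y≈2.204561, sp=3, e=sp−y≈0.795439; I≈9.563408, D=e−e_prev≈-3.660029; u=0·0.795439+0·9.563408+3/4·(-3.660029)≈-2.745022; next y=-3/10·2.204561+3/4·(-2.745022)≈-2.720135
n=4: y≈-2.720135, sp=3, e=sp−y≈5.720135; I≈15.283543, D=e−e_prev≈4.924695; u=0·5.720135+0·15.283543+3/4·4.924695≈3.693521; next y=-3/10·(-2.720135)+3/4·3.693521≈3.586181
n=5: y≈3.586181, sp=3, e=sp−y≈-0.586181; I≈14.697361, D=e−e_prev≈-6.306316; u=0·(-0.586181)+0·14.697361+3/4·(-6.306316)≈-4.729737; next y=-3/10·3.586181+3/4·(-4.729737)≈-4.623157
n=6: y≈-4.623157, sp=-3, e=sp−y≈1.623157; I≈16.320519, D=e−e_prev≈2.209339; u=0·1.623157+0·16.320519+3/4·2.209339≈1.657004; next y=-3/10·(-4.623157)+3/4·1.657004≈2.629700
n=7: y≈2.629700, sp=-3, e=sp−y≈-5.629700; I≈10.690818, D=e−e_prev≈-7.252857; u=0·(-5.629700)+0·10.690818+3/4·(-7.252857)≈-5.439643; next y=-3/10·2.629700+3/4·(-5.439643)≈-4.868642
n=8: y≈-4.868642, sp=-3, e=sp−y≈1.868642; I≈12.559461, D=e−e_prev≈7.498343; u=0·1.868642+0·12.559461+3/4·7.498343≈5.623757; next y=-3/10·(-4.868642)+3/4·5.623757≈5.678410
n=9: y≈5.678410, sp=-3, e=sp−y≈-8.678410; I≈3.881050, D=e−e_prev≈-10.547053; u=0·(-8.678410)+0·3.881050+3/4·(-10.547053)≈-7.910290; next y=-3/10·5.678410+3/4·(-7.910290)≈-7.636240
n=10: y≈-7.636240, sp=-3, e=sp−y≈4.636240; I≈8.517291, D=e−e_prev≈13.314651; u=0·4.636240+0·8.517291+3/4·13.314651≈9.985988; next y=-3/10·(-7.636240)+3/4·9.985988≈9.780363
n=11: y≈9.780363, sp=-3, e=sp−y≈-12.780363; I≈-4.263072, D=e−e_prev≈-17.416603; u=0·(-12.780363)+0·(-4.263072)+3/4·(-17.416603)≈-13.062452; next y=-3/10·9.780363+3/4·(-13.062452)≈-12.730948
n=12: y≈-12.730948, sp=-3, e=sp−y≈9.730948; I≈5.467876, D=e−e_prev≈22.511311; u=0·9.730948+0·5.467876+3/4·22.511311≈16.883483; next y=-3/10·(-12.730948)+3/4·16.883483≈16.481897
n=13: y≈16.481897, sp=-3, e=sp−y≈-19.481897; I≈-14.014021, D=e−e_prev≈-29.212845; u=0·(-19.481897)+0·(-14.014021)+3/4·(-29.212845)≈-21.909634; next y=-3/10·16.481897+3/4·(-21.909634)≈-21.376795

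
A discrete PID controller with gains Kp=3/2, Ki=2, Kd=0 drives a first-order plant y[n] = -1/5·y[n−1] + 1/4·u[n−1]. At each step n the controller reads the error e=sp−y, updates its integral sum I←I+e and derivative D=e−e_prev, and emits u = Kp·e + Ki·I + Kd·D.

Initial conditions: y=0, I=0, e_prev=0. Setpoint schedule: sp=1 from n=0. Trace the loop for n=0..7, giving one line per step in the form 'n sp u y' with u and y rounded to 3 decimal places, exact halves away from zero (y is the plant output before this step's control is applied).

0 1 3.500 0.000
1 1 2.438 0.875
2 1 4.230 0.434
3 1 3.484 0.971
4 1 4.571 0.677
5 1 4.061 1.007
6 1 4.724 0.814
7 1 4.381 1.018

(exact arithmetic carried between steps; '≈' marks a value shown rounded to 6 d.p. or computed from one; I and e_prev carry over from the previous line; the table rounds u and y to 3 d.p., halves away from zero)
n=0: y=0, sp=1, e=sp−y=1; I=1, D=e−e_prev=1; u=3/2·1+2·1+0·1=3.5; next y=-1/5·0+1/4·3.5=0.875
n=1: y=0.875, sp=1, e=sp−y=0.125; I=1.125, D=e−e_prev=-0.875; u=3/2·0.125+2·1.125+0·(-0.875)=2.4375; next y=-1/5·0.875+1/4·2.4375=0.434375
n=2: y=0.434375, sp=1, e=sp−y=0.565625; I=1.690625, D=e−e_prev=0.440625; u=3/2·0.565625+2·1.690625+0·0.440625≈4.229688; next y=-1/5·0.434375+1/4·4.229688≈0.970547
n=3: y≈0.970547, sp=1, e=sp−y≈0.029453; I≈1.720078, D=e−e_prev≈-0.536172; u=3/2·0.029453+2·1.720078+0·(-0.536172)≈3.484336; next y=-1/5·0.970547+1/4·3.484336≈0.676975
n=4: y≈0.676975, sp=1, e=sp−y≈0.323025; I≈2.043104, D=e−e_prev≈0.293572; u=3/2·0.323025+2·2.043104+0·0.293572≈4.570745; next y=-1/5·0.676975+1/4·4.570745≈1.007291
n=5: y≈1.007291, sp=1, e=sp−y≈-0.007291; I≈2.035812, D=e−e_prev≈-0.330317; u=3/2·(-0.007291)+2·2.035812+0·(-0.330317)≈4.060687; next y=-1/5·1.007291+1/4·4.060687≈0.813714
n=6: y≈0.813714, sp=1, e=sp−y≈0.186286; I≈2.222099, D=e−e_prev≈0.193578; u=3/2·0.186286+2·2.222099+0·0.193578≈4.723627; next y=-1/5·0.813714+1/4·4.723627≈1.018164
n=7: y≈1.018164, sp=1, e=sp−y≈-0.018164; I≈2.203935, D=e−e_prev≈-0.204450; u=3/2·(-0.018164)+2·2.203935+0·(-0.204450)≈4.380623; next y=-1/5·1.018164+1/4·4.380623≈0.891523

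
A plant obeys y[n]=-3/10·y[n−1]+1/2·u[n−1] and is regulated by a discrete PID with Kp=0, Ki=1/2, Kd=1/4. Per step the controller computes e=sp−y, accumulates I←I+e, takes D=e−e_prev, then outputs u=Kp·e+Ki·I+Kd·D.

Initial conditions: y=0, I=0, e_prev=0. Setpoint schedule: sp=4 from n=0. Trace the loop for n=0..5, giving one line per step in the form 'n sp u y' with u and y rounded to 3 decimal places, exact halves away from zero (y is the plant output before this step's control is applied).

(exact arithmetic carried between steps; '≈' marks a value shown rounded to 6 d.p. or computed from one; I and e_prev carry over from the previous line; the table rounds u and y to 3 d.p., halves away from zero)
n=0: y=0, sp=4, e=sp−y=4; I=4, D=e−e_prev=4; u=0·4+1/2·4+1/4·4=3; next y=-3/10·0+1/2·3=1.5
n=1: y=1.5, sp=4, e=sp−y=2.5; I=6.5, D=e−e_prev=-1.5; u=0·2.5+1/2·6.5+1/4·(-1.5)=2.875; next y=-3/10·1.5+1/2·2.875=0.9875
n=2: y=0.9875, sp=4, e=sp−y=3.0125; I=9.5125, D=e−e_prev=0.5125; u=0·3.0125+1/2·9.5125+1/4·0.5125=4.884375; next y=-3/10·0.9875+1/2·4.884375≈2.145938
n=3: y≈2.145938, sp=4, e=sp−y≈1.854063; I≈11.366563, D=e−e_prev≈-1.158438; u=0·1.854063+1/2·11.366563+1/4·(-1.158438)≈5.393672; next y=-3/10·2.145938+1/2·5.393672≈2.053055
n=4: y≈2.053055, sp=4, e=sp−y≈1.946945; I≈13.313508, D=e−e_prev≈0.092883; u=0·1.946945+1/2·13.313508+1/4·0.092883≈6.679975; next y=-3/10·2.053055+1/2·6.679975≈2.724071
n=5: y≈2.724071, sp=4, e=sp−y≈1.275929; I≈14.589437, D=e−e_prev≈-0.671016; u=0·1.275929+1/2·14.589437+1/4·(-0.671016)≈7.126964; next y=-3/10·2.724071+1/2·7.126964≈2.746261

0 4 3.000 0.000
1 4 2.875 1.500
2 4 4.884 0.988
3 4 5.394 2.146
4 4 6.680 2.053
5 4 7.127 2.724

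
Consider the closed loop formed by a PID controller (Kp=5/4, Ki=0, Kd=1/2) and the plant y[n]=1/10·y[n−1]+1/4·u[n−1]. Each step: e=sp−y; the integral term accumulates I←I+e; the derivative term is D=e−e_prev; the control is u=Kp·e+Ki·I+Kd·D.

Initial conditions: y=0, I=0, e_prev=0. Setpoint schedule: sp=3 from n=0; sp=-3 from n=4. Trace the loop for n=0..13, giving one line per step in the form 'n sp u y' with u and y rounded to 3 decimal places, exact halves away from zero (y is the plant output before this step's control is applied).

0 3 5.250 0.000
1 3 1.453 1.313
2 3 3.541 0.495
3 3 2.362 0.935
4 -3 -7.479 0.684
5 -3 -0.255 -1.801
6 -3 -4.224 -0.244
7 -3 -1.981 -1.080
8 -3 -3.234 -0.603
9 -3 -2.531 -0.869
10 -3 -2.925 -0.720
11 -3 -2.704 -0.803
12 -3 -2.828 -0.756
13 -3 -2.759 -0.783

(exact arithmetic carried between steps; '≈' marks a value shown rounded to 6 d.p. or computed from one; I and e_prev carry over from the previous line; the table rounds u and y to 3 d.p., halves away from zero)
n=0: y=0, sp=3, e=sp−y=3; I=3, D=e−e_prev=3; u=5/4·3+0·3+1/2·3=5.25; next y=1/10·0+1/4·5.25=1.3125
n=1: y=1.3125, sp=3, e=sp−y=1.6875; I=4.6875, D=e−e_prev=-1.3125; u=5/4·1.6875+0·4.6875+1/2·(-1.3125)=1.453125; next y=1/10·1.3125+1/4·1.453125≈0.494531
n=2: y≈0.494531, sp=3, e=sp−y≈2.505469; I≈7.192969, D=e−e_prev≈0.817969; u=5/4·2.505469+0·7.192969+1/2·0.817969≈3.540820; next y=1/10·0.494531+1/4·3.540820≈0.934658
n=3: y≈0.934658, sp=3, e=sp−y≈2.065342; I≈9.258311, D=e−e_prev≈-0.440127; u=5/4·2.065342+0·9.258311+1/2·(-0.440127)≈2.361614; next y=1/10·0.934658+1/4·2.361614≈0.683869
n=4: y≈0.683869, sp=-3, e=sp−y≈-3.683869; I≈5.574441, D=e−e_prev≈-5.749211; u=5/4·(-3.683869)+0·5.574441+1/2·(-5.749211)≈-7.479442; next y=1/10·0.683869+1/4·(-7.479442)≈-1.801474
n=5: y≈-1.801474, sp=-3, e=sp−y≈-1.198526; I≈4.375915, D=e−e_prev≈2.485343; u=5/4·(-1.198526)+0·4.375915+1/2·2.485343≈-0.255487; next y=1/10·(-1.801474)+1/4·(-0.255487)≈-0.244019
n=6: y≈-0.244019, sp=-3, e=sp−y≈-2.755981; I≈1.619934, D=e−e_prev≈-1.557455; u=5/4·(-2.755981)+0·1.619934+1/2·(-1.557455)≈-4.223704; next y=1/10·(-0.244019)+1/4·(-4.223704)≈-1.080328
n=7: y≈-1.080328, sp=-3, e=sp−y≈-1.919672; I≈-0.299738, D=e−e_prev≈0.836309; u=5/4·(-1.919672)+0·(-0.299738)+1/2·0.836309≈-1.981436; next y=1/10·(-1.080328)+1/4·(-1.981436)≈-0.603392
n=8: y≈-0.603392, sp=-3, e=sp−y≈-2.396608; I≈-2.696347, D=e−e_prev≈-0.476936; u=5/4·(-2.396608)+0·(-2.696347)+1/2·(-0.476936)≈-3.234228; next y=1/10·(-0.603392)+1/4·(-3.234228)≈-0.868896
n=9: y≈-0.868896, sp=-3, e=sp−y≈-2.131104; I≈-4.827450, D=e−e_prev≈0.265505; u=5/4·(-2.131104)+0·(-4.827450)+1/2·0.265505≈-2.531127; next y=1/10·(-0.868896)+1/4·(-2.531127)≈-0.719671
n=10: y≈-0.719671, sp=-3, e=sp−y≈-2.280329; I≈-7.107779, D=e−e_prev≈-0.149225; u=5/4·(-2.280329)+0·(-7.107779)+1/2·(-0.149225)≈-2.925023; next y=1/10·(-0.719671)+1/4·(-2.925023)≈-0.803223
n=11: y≈-0.803223, sp=-3, e=sp−y≈-2.196777; I≈-9.304556, D=e−e_prev≈0.083551; u=5/4·(-2.196777)+0·(-9.304556)+1/2·0.083551≈-2.704196; next y=1/10·(-0.803223)+1/4·(-2.704196)≈-0.756371
n=12: y≈-0.756371, sp=-3, e=sp−y≈-2.243629; I≈-11.548185, D=e−e_prev≈-0.046852; u=5/4·(-2.243629)+0·(-11.548185)+1/2·(-0.046852)≈-2.827962; next y=1/10·(-0.756371)+1/4·(-2.827962)≈-0.782628
n=13: y≈-0.782628, sp=-3, e=sp−y≈-2.217372; I≈-13.765557, D=e−e_prev≈0.026256; u=5/4·(-2.217372)+0·(-13.765557)+1/2·0.026256≈-2.758587; next y=1/10·(-0.782628)+1/4·(-2.758587)≈-0.767910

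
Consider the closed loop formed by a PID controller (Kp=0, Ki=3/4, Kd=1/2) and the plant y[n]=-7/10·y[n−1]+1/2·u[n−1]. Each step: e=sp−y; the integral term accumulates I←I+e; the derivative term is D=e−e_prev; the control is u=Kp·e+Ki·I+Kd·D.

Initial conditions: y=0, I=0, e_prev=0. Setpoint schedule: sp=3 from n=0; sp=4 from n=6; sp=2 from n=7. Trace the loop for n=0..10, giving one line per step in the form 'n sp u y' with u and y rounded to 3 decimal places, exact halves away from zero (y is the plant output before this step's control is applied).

0 3 3.750 0.000
1 3 2.156 1.875
2 3 6.574 -0.234
3 3 3.338 3.451
4 3 10.090 -0.747
5 3 2.908 5.568
6 4 15.403 -2.443
7 2 -1.589 9.412
8 2 20.773 -7.383
9 2 -9.259 15.554
10 2 30.884 -15.517

(exact arithmetic carried between steps; '≈' marks a value shown rounded to 6 d.p. or computed from one; I and e_prev carry over from the previous line; the table rounds u and y to 3 d.p., halves away from zero)
n=0: y=0, sp=3, e=sp−y=3; I=3, D=e−e_prev=3; u=0·3+3/4·3+1/2·3=3.75; next y=-7/10·0+1/2·3.75=1.875
n=1: y=1.875, sp=3, e=sp−y=1.125; I=4.125, D=e−e_prev=-1.875; u=0·1.125+3/4·4.125+1/2·(-1.875)=2.15625; next y=-7/10·1.875+1/2·2.15625=-0.234375
n=2: y=-0.234375, sp=3, e=sp−y=3.234375; I=7.359375, D=e−e_prev=2.109375; u=0·3.234375+3/4·7.359375+1/2·2.109375≈6.574219; next y=-7/10·(-0.234375)+1/2·6.574219≈3.451172
n=3: y≈3.451172, sp=3, e=sp−y≈-0.451172; I≈6.908203, D=e−e_prev≈-3.685547; u=0·(-0.451172)+3/4·6.908203+1/2·(-3.685547)≈3.338379; next y=-7/10·3.451172+1/2·3.338379≈-0.746631
n=4: y≈-0.746631, sp=3, e=sp−y≈3.746631; I≈10.654834, D=e−e_prev≈4.197803; u=0·3.746631+3/4·10.654834+1/2·4.197803≈10.090027; next y=-7/10·(-0.746631)+1/2·10.090027≈5.567655
n=5: y≈5.567655, sp=3, e=sp−y≈-2.567655; I≈8.087179, D=e−e_prev≈-6.314286; u=0·(-2.567655)+3/4·8.087179+1/2·(-6.314286)≈2.908241; next y=-7/10·5.567655+1/2·2.908241≈-2.443238
n=6: y≈-2.443238, sp=4, e=sp−y≈6.443238; I≈14.530417, D=e−e_prev≈9.010893; u=0·6.443238+3/4·14.530417+1/2·9.010893≈15.403259; next y=-7/10·(-2.443238)+1/2·15.403259≈9.411896
n=7: y≈9.411896, sp=2, e=sp−y≈-7.411896; I≈7.118521, D=e−e_prev≈-13.855134; u=0·(-7.411896)+3/4·7.118521+1/2·(-13.855134)≈-1.588676; next y=-7/10·9.411896+1/2·(-1.588676)≈-7.382665
n=8: y≈-7.382665, sp=2, e=sp−y≈9.382665; I≈16.501186, D=e−e_prev≈16.794562; u=0·9.382665+3/4·16.501186+1/2·16.794562≈20.773170; next y=-7/10·(-7.382665)+1/2·20.773170≈15.554451
n=9: y≈15.554451, sp=2, e=sp−y≈-13.554451; I≈2.946735, D=e−e_prev≈-22.937116; u=0·(-13.554451)+3/4·2.946735+1/2·(-22.937116)≈-9.258507; next y=-7/10·15.554451+1/2·(-9.258507)≈-15.517369
n=10: y≈-15.517369, sp=2, e=sp−y≈17.517369; I≈20.464104, D=e−e_prev≈31.071820; u=0·17.517369+3/4·20.464104+1/2·31.071820≈30.883988; next y=-7/10·(-15.517369)+1/2·30.883988≈26.304153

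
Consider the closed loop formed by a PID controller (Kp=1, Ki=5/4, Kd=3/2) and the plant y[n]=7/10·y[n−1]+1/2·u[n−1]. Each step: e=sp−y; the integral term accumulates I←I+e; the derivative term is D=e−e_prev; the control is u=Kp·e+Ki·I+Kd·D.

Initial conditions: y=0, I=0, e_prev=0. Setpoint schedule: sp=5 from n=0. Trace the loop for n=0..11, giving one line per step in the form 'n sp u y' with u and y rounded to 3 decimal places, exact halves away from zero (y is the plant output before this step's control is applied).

0 5 18.750 0.000
1 5 -17.656 9.375
2 5 34.590 -2.266
3 5 -41.194 15.709
4 5 67.293 -9.601
5 5 -89.396 26.926
6 5 135.895 -25.850
7 5 -188.591 49.853
8 5 278.589 -59.398
9 5 -393.968 97.716
10 5 574.428 -128.583
11 5 -819.750 197.206

(exact arithmetic carried between steps; '≈' marks a value shown rounded to 6 d.p. or computed from one; I and e_prev carry over from the previous line; the table rounds u and y to 3 d.p., halves away from zero)
n=0: y=0, sp=5, e=sp−y=5; I=5, D=e−e_prev=5; u=1·5+5/4·5+3/2·5=18.75; next y=7/10·0+1/2·18.75=9.375
n=1: y=9.375, sp=5, e=sp−y=-4.375; I=0.625, D=e−e_prev=-9.375; u=1·(-4.375)+5/4·0.625+3/2·(-9.375)=-17.65625; next y=7/10·9.375+1/2·(-17.65625)=-2.265625
n=2: y=-2.265625, sp=5, e=sp−y=7.265625; I=7.890625, D=e−e_prev=11.640625; u=1·7.265625+5/4·7.890625+3/2·11.640625≈34.589844; next y=7/10·(-2.265625)+1/2·34.589844≈15.708984
n=3: y≈15.708984, sp=5, e=sp−y≈-10.708984; I≈-2.818359, D=e−e_prev≈-17.974609; u=1·(-10.708984)+5/4·(-2.818359)+3/2·(-17.974609)≈-41.193848; next y=7/10·15.708984+1/2·(-41.193848)≈-9.600635
n=4: y≈-9.600635, sp=5, e=sp−y≈14.600635; I≈11.782275, D=e−e_prev≈25.309619; u=1·14.600635+5/4·11.782275+3/2·25.309619≈67.292908; next y=7/10·(-9.600635)+1/2·67.292908≈26.926010
n=5: y≈26.926010, sp=5, e=sp−y≈-21.926010; I≈-10.143734, D=e−e_prev≈-36.526644; u=1·(-21.926010)+5/4·(-10.143734)+3/2·(-36.526644)≈-89.395644; next y=7/10·26.926010+1/2·(-89.395644)≈-25.849615
n=6: y≈-25.849615, sp=5, e=sp−y≈30.849615; I≈20.705881, D=e−e_prev≈52.775625; u=1·30.849615+5/4·20.705881+3/2·52.775625≈135.895403; next y=7/10·(-25.849615)+1/2·135.895403≈49.852971
n=7: y≈49.852971, sp=5, e=sp−y≈-44.852971; I≈-24.147090, D=e−e_prev≈-75.702586; u=1·(-44.852971)+5/4·(-24.147090)+3/2·(-75.702586)≈-188.590713; next y=7/10·49.852971+1/2·(-188.590713)≈-59.398277
n=8: y≈-59.398277, sp=5, e=sp−y≈64.398277; I≈40.251187, D=e−e_prev≈109.251248; u=1·64.398277+5/4·40.251187+3/2·109.251248≈278.589132; next y=7/10·(-59.398277)+1/2·278.589132≈97.715772
n=9: y≈97.715772, sp=5, e=sp−y≈-92.715772; I≈-52.464586, D=e−e_prev≈-157.114049; u=1·(-92.715772)+5/4·(-52.464586)+3/2·(-157.114049)≈-393.967578; next y=7/10·97.715772+1/2·(-393.967578)≈-128.582748
n=10: y≈-128.582748, sp=5, e=sp−y≈133.582748; I≈81.118163, D=e−e_prev≈226.298520; u=1·133.582748+5/4·81.118163+3/2·226.298520≈574.428232; next y=7/10·(-128.582748)+1/2·574.428232≈197.206192
n=11: y≈197.206192, sp=5, e=sp−y≈-192.206192; I≈-111.088030, D=e−e_prev≈-325.788941; u=1·(-192.206192)+5/4·(-111.088030)+3/2·(-325.788941)≈-819.749641; next y=7/10·197.206192+1/2·(-819.749641)≈-271.830486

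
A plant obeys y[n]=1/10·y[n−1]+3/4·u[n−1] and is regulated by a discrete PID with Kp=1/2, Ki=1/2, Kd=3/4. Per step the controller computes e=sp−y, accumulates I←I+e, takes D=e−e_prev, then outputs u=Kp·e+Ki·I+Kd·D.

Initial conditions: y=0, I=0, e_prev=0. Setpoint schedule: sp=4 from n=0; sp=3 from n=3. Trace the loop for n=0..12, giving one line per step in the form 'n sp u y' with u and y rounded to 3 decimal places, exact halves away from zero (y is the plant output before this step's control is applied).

(exact arithmetic carried between steps; '≈' marks a value shown rounded to 6 d.p. or computed from one; I and e_prev carry over from the previous line; the table rounds u and y to 3 d.p., halves away from zero)
n=0: y=0, sp=4, e=sp−y=4; I=4, D=e−e_prev=4; u=1/2·4+1/2·4+3/4·4=7; next y=1/10·0+3/4·7=5.25
n=1: y=5.25, sp=4, e=sp−y=-1.25; I=2.75, D=e−e_prev=-5.25; u=1/2·(-1.25)+1/2·2.75+3/4·(-5.25)=-3.1875; next y=1/10·5.25+3/4·(-3.1875)=-1.865625
n=2: y=-1.865625, sp=4, e=sp−y=5.865625; I=8.615625, D=e−e_prev=7.115625; u=1/2·5.865625+1/2·8.615625+3/4·7.115625≈12.577344; next y=1/10·(-1.865625)+3/4·12.577344≈9.246445
n=3: y≈9.246445, sp=3, e=sp−y≈-6.246445; I≈2.369180, D=e−e_prev≈-12.112070; u=1/2·(-6.246445)+1/2·2.369180+3/4·(-12.112070)≈-11.022686; next y=1/10·9.246445+3/4·(-11.022686)≈-7.342370
n=4: y≈-7.342370, sp=3, e=sp−y≈10.342370; I≈12.711549, D=e−e_prev≈16.588815; u=1/2·10.342370+1/2·12.711549+3/4·16.588815≈23.968571; next y=1/10·(-7.342370)+3/4·23.968571≈17.242191
n=5: y≈17.242191, sp=3, e=sp−y≈-14.242191; I≈-1.530642, D=e−e_prev≈-24.584561; u=1/2·(-14.242191)+1/2·(-1.530642)+3/4·(-24.584561)≈-26.324837; next y=1/10·17.242191+3/4·(-26.324837)≈-18.019409
n=6: y≈-18.019409, sp=3, e=sp−y≈21.019409; I≈19.488767, D=e−e_prev≈35.261600; u=1/2·21.019409+1/2·19.488767+3/4·35.261600≈46.700287; next y=1/10·(-18.019409)+3/4·46.700287≈33.223275
n=7: y≈33.223275, sp=3, e=sp−y≈-30.223275; I≈-10.734508, D=e−e_prev≈-51.242683; u=1/2·(-30.223275)+1/2·(-10.734508)+3/4·(-51.242683)≈-58.910904; next y=1/10·33.223275+3/4·(-58.910904)≈-40.860850
n=8: y≈-40.860850, sp=3, e=sp−y≈43.860850; I≈33.126342, D=e−e_prev≈74.084125; u=1/2·43.860850+1/2·33.126342+3/4·74.084125≈94.056690; next y=1/10·(-40.860850)+3/4·94.056690≈66.456433
n=9: y≈66.456433, sp=3, e=sp−y≈-63.456433; I≈-30.330090, D=e−e_prev≈-107.317283; u=1/2·(-63.456433)+1/2·(-30.330090)+3/4·(-107.317283)≈-127.381224; next y=1/10·66.456433+3/4·(-127.381224)≈-88.890274
n=10: y≈-88.890274, sp=3, e=sp−y≈91.890274; I≈61.560184, D=e−e_prev≈155.346707; u=1/2·91.890274+1/2·61.560184+3/4·155.346707≈193.235260; next y=1/10·(-88.890274)+3/4·193.235260≈136.037417
n=11: y≈136.037417, sp=3, e=sp−y≈-133.037417; I≈-71.477233, D=e−e_prev≈-224.927692; u=1/2·(-133.037417)+1/2·(-71.477233)+3/4·(-224.927692)≈-270.953094; next y=1/10·136.037417+3/4·(-270.953094)≈-189.611079
n=12: y≈-189.611079, sp=3, e=sp−y≈192.611079; I≈121.133846, D=e−e_prev≈325.648496; u=1/2·192.611079+1/2·121.133846+3/4·325.648496≈401.108834; next y=1/10·(-189.611079)+3/4·401.108834≈281.870518

0 4 7.000 0.000
1 4 -3.188 5.250
2 4 12.577 -1.866
3 3 -11.023 9.246
4 3 23.969 -7.342
5 3 -26.325 17.242
6 3 46.700 -18.019
7 3 -58.911 33.223
8 3 94.057 -40.861
9 3 -127.381 66.456
10 3 193.235 -88.890
11 3 -270.953 136.037
12 3 401.109 -189.611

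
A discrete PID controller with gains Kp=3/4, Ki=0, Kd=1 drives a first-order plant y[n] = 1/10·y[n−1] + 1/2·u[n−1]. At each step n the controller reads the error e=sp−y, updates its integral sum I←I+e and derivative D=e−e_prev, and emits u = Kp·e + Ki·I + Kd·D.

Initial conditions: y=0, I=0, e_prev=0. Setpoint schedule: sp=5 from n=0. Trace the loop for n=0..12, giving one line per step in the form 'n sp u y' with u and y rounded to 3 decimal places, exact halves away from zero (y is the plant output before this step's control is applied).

(exact arithmetic carried between steps; '≈' marks a value shown rounded to 6 d.p. or computed from one; I and e_prev carry over from the previous line; the table rounds u and y to 3 d.p., halves away from zero)
n=0: y=0, sp=5, e=sp−y=5; I=5, D=e−e_prev=5; u=3/4·5+0·5+1·5=8.75; next y=1/10·0+1/2·8.75=4.375
n=1: y=4.375, sp=5, e=sp−y=0.625; I=5.625, D=e−e_prev=-4.375; u=3/4·0.625+0·5.625+1·(-4.375)=-3.90625; next y=1/10·4.375+1/2·(-3.90625)=-1.515625
n=2: y=-1.515625, sp=5, e=sp−y=6.515625; I=12.140625, D=e−e_prev=5.890625; u=3/4·6.515625+0·12.140625+1·5.890625≈10.777344; next y=1/10·(-1.515625)+1/2·10.777344≈5.237109
n=3: y≈5.237109, sp=5, e=sp−y≈-0.237109; I≈11.903516, D=e−e_prev≈-6.752734; u=3/4·(-0.237109)+0·11.903516+1·(-6.752734)≈-6.930566; next y=1/10·5.237109+1/2·(-6.930566)≈-2.941572
n=4: y≈-2.941572, sp=5, e=sp−y≈7.941572; I≈19.845088, D=e−e_prev≈8.178682; u=3/4·7.941572+0·19.845088+1·8.178682≈14.134861; next y=1/10·(-2.941572)+1/2·14.134861≈6.773273
n=5: y≈6.773273, sp=5, e=sp−y≈-1.773273; I≈18.071815, D=e−e_prev≈-9.714845; u=3/4·(-1.773273)+0·18.071815+1·(-9.714845)≈-11.044800; next y=1/10·6.773273+1/2·(-11.044800)≈-4.845073
n=6: y≈-4.845073, sp=5, e=sp−y≈9.845073; I≈27.916888, D=e−e_prev≈11.618346; u=3/4·9.845073+0·27.916888+1·11.618346≈19.002151; next y=1/10·(-4.845073)+1/2·19.002151≈9.016568
n=7: y≈9.016568, sp=5, e=sp−y≈-4.016568; I≈23.900319, D=e−e_prev≈-13.861641; u=3/4·(-4.016568)+0·23.900319+1·(-13.861641)≈-16.874067; next y=1/10·9.016568+1/2·(-16.874067)≈-7.535377
n=8: y≈-7.535377, sp=5, e=sp−y≈12.535377; I≈36.435696, D=e−e_prev≈16.551945; u=3/4·12.535377+0·36.435696+1·16.551945≈25.953477; next y=1/10·(-7.535377)+1/2·25.953477≈12.223201
n=9: y≈12.223201, sp=5, e=sp−y≈-7.223201; I≈29.212495, D=e−e_prev≈-19.758578; u=3/4·(-7.223201)+0·29.212495+1·(-19.758578)≈-25.175978; next y=1/10·12.223201+1/2·(-25.175978)≈-11.365669
n=10: y≈-11.365669, sp=5, e=sp−y≈16.365669; I≈45.578164, D=e−e_prev≈23.588870; u=3/4·16.365669+0·45.578164+1·23.588870≈35.863122; next y=1/10·(-11.365669)+1/2·35.863122≈16.794994
n=11: y≈16.794994, sp=5, e=sp−y≈-11.794994; I≈33.783170, D=e−e_prev≈-28.160663; u=3/4·(-11.794994)+0·33.783170+1·(-28.160663)≈-37.006909; next y=1/10·16.794994+1/2·(-37.006909)≈-16.823955
n=12: y≈-16.823955, sp=5, e=sp−y≈21.823955; I≈55.607125, D=e−e_prev≈33.618949; u=3/4·21.823955+0·55.607125+1·33.618949≈49.986915; next y=1/10·(-16.823955)+1/2·49.986915≈23.311062

0 5 8.750 0.000
1 5 -3.906 4.375
2 5 10.777 -1.516
3 5 -6.931 5.237
4 5 14.135 -2.942
5 5 -11.045 6.773
6 5 19.002 -4.845
7 5 -16.874 9.017
8 5 25.953 -7.535
9 5 -25.176 12.223
10 5 35.863 -11.366
11 5 -37.007 16.795
12 5 49.987 -16.824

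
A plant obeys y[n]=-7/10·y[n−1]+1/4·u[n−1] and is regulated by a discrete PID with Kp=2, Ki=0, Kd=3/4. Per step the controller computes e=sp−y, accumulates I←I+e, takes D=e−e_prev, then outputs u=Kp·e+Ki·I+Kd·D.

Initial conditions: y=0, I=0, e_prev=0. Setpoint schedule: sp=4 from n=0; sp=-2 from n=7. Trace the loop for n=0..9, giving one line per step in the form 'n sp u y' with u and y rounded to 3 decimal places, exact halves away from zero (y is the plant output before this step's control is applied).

(exact arithmetic carried between steps; '≈' marks a value shown rounded to 6 d.p. or computed from one; I and e_prev carry over from the previous line; the table rounds u and y to 3 d.p., halves away from zero)
n=0: y=0, sp=4, e=sp−y=4; I=4, D=e−e_prev=4; u=2·4+0·4+3/4·4=11; next y=-7/10·0+1/4·11=2.75
n=1: y=2.75, sp=4, e=sp−y=1.25; I=5.25, D=e−e_prev=-2.75; u=2·1.25+0·5.25+3/4·(-2.75)=0.4375; next y=-7/10·2.75+1/4·0.4375=-1.815625
n=2: y=-1.815625, sp=4, e=sp−y=5.815625; I=11.065625, D=e−e_prev=4.565625; u=2·5.815625+0·11.065625+3/4·4.565625≈15.055469; next y=-7/10·(-1.815625)+1/4·15.055469≈5.034805
n=3: y≈5.034805, sp=4, e=sp−y≈-1.034805; I≈10.030820, D=e−e_prev≈-6.850430; u=2·(-1.034805)+0·10.030820+3/4·(-6.850430)≈-7.207432; next y=-7/10·5.034805+1/4·(-7.207432)≈-5.326221
n=4: y≈-5.326221, sp=4, e=sp−y≈9.326221; I≈19.357042, D=e−e_prev≈10.361026; u=2·9.326221+0·19.357042+3/4·10.361026≈26.423212; next y=-7/10·(-5.326221)+1/4·26.423212≈10.334158
n=5: y≈10.334158, sp=4, e=sp−y≈-6.334158; I≈13.022884, D=e−e_prev≈-15.660379; u=2·(-6.334158)+0·13.022884+3/4·(-15.660379)≈-24.413600; next y=-7/10·10.334158+1/4·(-24.413600)≈-13.337310
n=6: y≈-13.337310, sp=4, e=sp−y≈17.337310; I≈30.360194, D=e−e_prev≈23.671468; u=2·17.337310+0·30.360194+3/4·23.671468≈52.428222; next y=-7/10·(-13.337310)+1/4·52.428222≈22.443173
n=7: y≈22.443173, sp=-2, e=sp−y≈-24.443173; I≈5.917021, D=e−e_prev≈-41.780483; u=2·(-24.443173)+0·5.917021+3/4·(-41.780483)≈-80.221708; next y=-7/10·22.443173+1/4·(-80.221708)≈-35.765648
n=8: y≈-35.765648, sp=-2, e=sp−y≈33.765648; I≈39.682669, D=e−e_prev≈58.208821; u=2·33.765648+0·39.682669+3/4·58.208821≈111.187911; next y=-7/10·(-35.765648)+1/4·111.187911≈52.832931
n=9: y≈52.832931, sp=-2, e=sp−y≈-54.832931; I≈-15.150262, D=e−e_prev≈-88.598579; u=2·(-54.832931)+0·(-15.150262)+3/4·(-88.598579)≈-176.114797; next y=-7/10·52.832931+1/4·(-176.114797)≈-81.011751

0 4 11.000 0.000
1 4 0.438 2.750
2 4 15.055 -1.816
3 4 -7.207 5.035
4 4 26.423 -5.326
5 4 -24.414 10.334
6 4 52.428 -13.337
7 -2 -80.222 22.443
8 -2 111.188 -35.766
9 -2 -176.115 52.833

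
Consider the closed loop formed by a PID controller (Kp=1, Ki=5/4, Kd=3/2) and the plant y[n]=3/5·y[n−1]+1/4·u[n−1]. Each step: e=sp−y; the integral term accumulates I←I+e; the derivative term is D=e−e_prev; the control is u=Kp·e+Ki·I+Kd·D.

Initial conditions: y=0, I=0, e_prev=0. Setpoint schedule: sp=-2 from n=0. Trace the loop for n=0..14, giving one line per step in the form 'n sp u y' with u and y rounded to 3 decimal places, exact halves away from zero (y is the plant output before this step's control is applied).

(exact arithmetic carried between steps; '≈' marks a value shown rounded to 6 d.p. or computed from one; I and e_prev carry over from the previous line; the table rounds u and y to 3 d.p., halves away from zero)
n=0: y=0, sp=-2, e=sp−y=-2; I=-2, D=e−e_prev=-2; u=1·(-2)+5/4·(-2)+3/2·(-2)=-7.5; next y=3/5·0+1/4·(-7.5)=-1.875
n=1: y=-1.875, sp=-2, e=sp−y=-0.125; I=-2.125, D=e−e_prev=1.875; u=1·(-0.125)+5/4·(-2.125)+3/2·1.875=0.03125; next y=3/5·(-1.875)+1/4·0.03125≈-1.117188
n=2: y≈-1.117188, sp=-2, e=sp−y≈-0.882813; I≈-3.007813, D=e−e_prev≈-0.757813; u=1·(-0.882813)+5/4·(-3.007813)+3/2·(-0.757813)≈-5.779297; next y=3/5·(-1.117188)+1/4·(-5.779297)≈-2.115137
n=3: y≈-2.115137, sp=-2, e=sp−y≈0.115137; I≈-2.892676, D=e−e_prev≈0.997949; u=1·0.115137+5/4·(-2.892676)+3/2·0.997949≈-2.003784; next y=3/5·(-2.115137)+1/4·(-2.003784)≈-1.770028
n=4: y≈-1.770028, sp=-2, e=sp−y≈-0.229972; I≈-3.122648, D=e−e_prev≈-0.345109; u=1·(-0.229972)+5/4·(-3.122648)+3/2·(-0.345109)≈-4.650945; next y=3/5·(-1.770028)+1/4·(-4.650945)≈-2.224753
n=5: y≈-2.224753, sp=-2, e=sp−y≈0.224753; I≈-2.897895, D=e−e_prev≈0.454725; u=1·0.224753+5/4·(-2.897895)+3/2·0.454725≈-2.715528; next y=3/5·(-2.224753)+1/4·(-2.715528)≈-2.013734
n=6: y≈-2.013734, sp=-2, e=sp−y≈0.013734; I≈-2.884161, D=e−e_prev≈-0.211019; u=1·0.013734+5/4·(-2.884161)+3/2·(-0.211019)≈-3.907996; next y=3/5·(-2.013734)+1/4·(-3.907996)≈-2.185239
n=7: y≈-2.185239, sp=-2, e=sp−y≈0.185239; I≈-2.698922, D=e−e_prev≈0.171506; u=1·0.185239+5/4·(-2.698922)+3/2·0.171506≈-2.931154; next y=3/5·(-2.185239)+1/4·(-2.931154)≈-2.043932
n=8: y≈-2.043932, sp=-2, e=sp−y≈0.043932; I≈-2.654989, D=e−e_prev≈-0.141307; u=1·0.043932+5/4·(-2.654989)+3/2·(-0.141307)≈-3.486765; next y=3/5·(-2.043932)+1/4·(-3.486765)≈-2.098051
n=9: y≈-2.098051, sp=-2, e=sp−y≈0.098051; I≈-2.556939, D=e−e_prev≈0.054118; u=1·0.098051+5/4·(-2.556939)+3/2·0.054118≈-3.016945; next y=3/5·(-2.098051)+1/4·(-3.016945)≈-2.013067
n=10: y≈-2.013067, sp=-2, e=sp−y≈0.013067; I≈-2.543872, D=e−e_prev≈-0.084984; u=1·0.013067+5/4·(-2.543872)+3/2·(-0.084984)≈-3.294249; next y=3/5·(-2.013067)+1/4·(-3.294249)≈-2.031402
n=11: y≈-2.031402, sp=-2, e=sp−y≈0.031402; I≈-2.512470, D=e−e_prev≈0.018336; u=1·0.031402+5/4·(-2.512470)+3/2·0.018336≈-3.081681; next y=3/5·(-2.031402)+1/4·(-3.081681)≈-1.989262
n=12: y≈-1.989262, sp=-2, e=sp−y≈-0.010738; I≈-2.523208, D=e−e_prev≈-0.042141; u=1·(-0.010738)+5/4·(-2.523208)+3/2·(-0.042141)≈-3.227959; next y=3/5·(-1.989262)+1/4·(-3.227959)≈-2.000547
n=13: y≈-2.000547, sp=-2, e=sp−y≈0.000547; I≈-2.522661, D=e−e_prev≈0.011285; u=1·0.000547+5/4·(-2.522661)+3/2·0.011285≈-3.135852; next y=3/5·(-2.000547)+1/4·(-3.135852)≈-1.984291
n=14: y≈-1.984291, sp=-2, e=sp−y≈-0.015709; I≈-2.538370, D=e−e_prev≈-0.016256; u=1·(-0.015709)+5/4·(-2.538370)+3/2·(-0.016256)≈-3.213055; next y=3/5·(-1.984291)+1/4·(-3.213055)≈-1.993838

0 -2 -7.500 0.000
1 -2 0.031 -1.875
2 -2 -5.779 -1.117
3 -2 -2.004 -2.115
4 -2 -4.651 -1.770
5 -2 -2.716 -2.225
6 -2 -3.908 -2.014
7 -2 -2.931 -2.185
8 -2 -3.487 -2.044
9 -2 -3.017 -2.098
10 -2 -3.294 -2.013
11 -2 -3.082 -2.031
12 -2 -3.228 -1.989
13 -2 -3.136 -2.001
14 -2 -3.213 -1.984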